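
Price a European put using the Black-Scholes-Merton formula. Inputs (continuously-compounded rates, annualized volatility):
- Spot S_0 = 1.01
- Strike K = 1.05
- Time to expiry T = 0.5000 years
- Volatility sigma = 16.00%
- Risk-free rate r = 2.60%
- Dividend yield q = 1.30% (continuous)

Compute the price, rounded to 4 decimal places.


Answer: Price = 0.0644

Derivation:
d1 = (ln(S/K) + (r - q + 0.5*sigma^2) * T) / (sigma * sqrt(T)) = -0.22927790
d2 = d1 - sigma * sqrt(T) = -0.34241499
exp(-rT) = 0.98708414; exp(-qT) = 0.99352108
P = K * exp(-rT) * N(-d2) - S_0 * exp(-qT) * N(-d1)
N(-d1) = 0.59067354; N(-d2) = 0.63398069
P = 1.0500 * 0.98708414 * 0.63398069 - 1.0100 * 0.99352108 * 0.59067354 = 0.0644


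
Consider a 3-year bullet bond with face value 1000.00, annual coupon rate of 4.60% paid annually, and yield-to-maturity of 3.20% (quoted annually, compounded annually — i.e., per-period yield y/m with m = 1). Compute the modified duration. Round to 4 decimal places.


Answer: Modified duration = 2.7836

Derivation:
Coupon per period c = face * coupon_rate / m = 46.000000
Periods per year m = 1; per-period yield y/m = 0.032000
Number of cashflows N = 3
Cashflows (t years, CF_t, discount factor 1/(1+y/m)^(m*t), PV):
  t = 1.0000: CF_t = 46.000000, DF = 0.968992, PV = 44.573643
  t = 2.0000: CF_t = 46.000000, DF = 0.938946, PV = 43.191515
  t = 3.0000: CF_t = 1046.000000, DF = 0.909831, PV = 951.683616
Price P = sum_t PV_t = 1039.448774
First compute Macaulay numerator sum_t t * PV_t:
  t * PV_t at t = 1.0000: 44.573643
  t * PV_t at t = 2.0000: 86.383030
  t * PV_t at t = 3.0000: 2855.050848
Macaulay duration D = 2986.007521 / 1039.448774 = 2.872684
Modified duration = D / (1 + y/m) = 2.872684 / (1 + 0.032000) = 2.783608


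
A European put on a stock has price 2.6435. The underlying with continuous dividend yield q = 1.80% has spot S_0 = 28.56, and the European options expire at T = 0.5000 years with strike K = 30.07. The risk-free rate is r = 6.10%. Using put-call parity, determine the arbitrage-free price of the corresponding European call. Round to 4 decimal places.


Put-call parity: C - P = S_0 * exp(-qT) - K * exp(-rT).
S_0 * exp(-qT) = 28.5600 * 0.99104038 = 28.30411322
K * exp(-rT) = 30.0700 * 0.96996043 = 29.16671019
C = P + S*exp(-qT) - K*exp(-rT)
C = 2.6435 + 28.30411322 - 29.16671019 = 1.7809

Answer: Call price = 1.7809


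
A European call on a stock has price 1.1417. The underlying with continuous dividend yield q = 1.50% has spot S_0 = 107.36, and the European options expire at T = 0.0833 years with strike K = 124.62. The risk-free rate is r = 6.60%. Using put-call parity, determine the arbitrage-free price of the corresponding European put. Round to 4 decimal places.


Answer: Put price = 17.8525

Derivation:
Put-call parity: C - P = S_0 * exp(-qT) - K * exp(-rT).
S_0 * exp(-qT) = 107.3600 * 0.99875128 = 107.22593745
K * exp(-rT) = 124.6200 * 0.99451729 = 123.93674409
P = C - S*exp(-qT) + K*exp(-rT)
P = 1.1417 - 107.22593745 + 123.93674409 = 17.8525


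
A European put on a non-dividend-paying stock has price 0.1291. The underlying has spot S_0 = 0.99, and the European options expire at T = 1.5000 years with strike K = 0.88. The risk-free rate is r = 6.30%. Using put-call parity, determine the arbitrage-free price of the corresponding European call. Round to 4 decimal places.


Put-call parity: C - P = S_0 * exp(-qT) - K * exp(-rT).
S_0 * exp(-qT) = 0.9900 * 1.00000000 = 0.99000000
K * exp(-rT) = 0.8800 * 0.90982773 = 0.80064841
C = P + S*exp(-qT) - K*exp(-rT)
C = 0.1291 + 0.99000000 - 0.80064841 = 0.3185

Answer: Call price = 0.3185


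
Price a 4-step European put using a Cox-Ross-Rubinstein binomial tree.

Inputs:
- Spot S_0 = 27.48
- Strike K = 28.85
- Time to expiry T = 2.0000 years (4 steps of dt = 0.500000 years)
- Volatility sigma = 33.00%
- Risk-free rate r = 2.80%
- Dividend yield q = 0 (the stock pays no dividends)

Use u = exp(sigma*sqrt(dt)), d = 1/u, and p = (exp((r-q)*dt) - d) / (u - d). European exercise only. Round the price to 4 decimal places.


dt = T/N = 0.500000
u = exp(sigma*sqrt(dt)) = 1.262817; d = 1/u = 0.791880
p = (exp((r-q)*dt) - d) / (u - d) = 0.471864
Discount per step: exp(-r*dt) = 0.986098
Stock lattice S(k, i) with i counting down-moves:
  k=0: S(0,0) = 27.4800
  k=1: S(1,0) = 34.7022; S(1,1) = 21.7609
  k=2: S(2,0) = 43.8226; S(2,1) = 27.4800; S(2,2) = 17.2320
  k=3: S(3,0) = 55.3399; S(3,1) = 34.7022; S(3,2) = 21.7609; S(3,3) = 13.6457
  k=4: S(4,0) = 69.8842; S(4,1) = 43.8226; S(4,2) = 27.4800; S(4,3) = 17.2320; S(4,4) = 10.8057
Terminal payoffs V(N, i) = max(K - S_T, 0):
  V(4,0) = 0.000000; V(4,1) = 0.000000; V(4,2) = 1.370000; V(4,3) = 11.618002; V(4,4) = 18.044260
Backward induction: V(k, i) = exp(-r*dt) * [p * V(k+1, i) + (1-p) * V(k+1, i+1)].
  V(3,0) = exp(-r*dt) * [p*0.000000 + (1-p)*0.000000] = 0.000000
  V(3,1) = exp(-r*dt) * [p*0.000000 + (1-p)*1.370000] = 0.713487
  V(3,2) = exp(-r*dt) * [p*1.370000 + (1-p)*11.618002] = 6.688048
  V(3,3) = exp(-r*dt) * [p*11.618002 + (1-p)*18.044260] = 14.803237
  V(2,0) = exp(-r*dt) * [p*0.000000 + (1-p)*0.713487] = 0.371580
  V(2,1) = exp(-r*dt) * [p*0.713487 + (1-p)*6.688048] = 3.815081
  V(2,2) = exp(-r*dt) * [p*6.688048 + (1-p)*14.803237] = 10.821407
  V(1,0) = exp(-r*dt) * [p*0.371580 + (1-p)*3.815081] = 2.159767
  V(1,1) = exp(-r*dt) * [p*3.815081 + (1-p)*10.821407] = 7.410892
  V(0,0) = exp(-r*dt) * [p*2.159767 + (1-p)*7.410892] = 4.864494

Answer: Price = V(0,0) = 4.8645


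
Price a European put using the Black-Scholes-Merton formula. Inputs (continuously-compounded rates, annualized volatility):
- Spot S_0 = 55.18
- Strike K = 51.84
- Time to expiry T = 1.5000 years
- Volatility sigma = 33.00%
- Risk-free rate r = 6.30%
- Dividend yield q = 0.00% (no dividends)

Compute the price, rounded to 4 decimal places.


d1 = (ln(S/K) + (r - q + 0.5*sigma^2) * T) / (sigma * sqrt(T)) = 0.59038521
d2 = d1 - sigma * sqrt(T) = 0.18621941
exp(-rT) = 0.90982773; exp(-qT) = 1.00000000
P = K * exp(-rT) * N(-d2) - S_0 * exp(-qT) * N(-d1)
N(-d1) = 0.27746621; N(-d2) = 0.42613635
P = 51.8400 * 0.90982773 * 0.42613635 - 55.1800 * 1.00000000 * 0.27746621 = 4.7883

Answer: Price = 4.7883


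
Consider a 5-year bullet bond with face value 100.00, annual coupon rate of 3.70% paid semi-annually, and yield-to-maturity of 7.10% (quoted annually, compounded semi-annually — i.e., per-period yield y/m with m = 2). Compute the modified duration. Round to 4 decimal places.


Coupon per period c = face * coupon_rate / m = 1.850000
Periods per year m = 2; per-period yield y/m = 0.035500
Number of cashflows N = 10
Cashflows (t years, CF_t, discount factor 1/(1+y/m)^(m*t), PV):
  t = 0.5000: CF_t = 1.850000, DF = 0.965717, PV = 1.786577
  t = 1.0000: CF_t = 1.850000, DF = 0.932609, PV = 1.725327
  t = 1.5000: CF_t = 1.850000, DF = 0.900637, PV = 1.666178
  t = 2.0000: CF_t = 1.850000, DF = 0.869760, PV = 1.609057
  t = 2.5000: CF_t = 1.850000, DF = 0.839942, PV = 1.553893
  t = 3.0000: CF_t = 1.850000, DF = 0.811147, PV = 1.500621
  t = 3.5000: CF_t = 1.850000, DF = 0.783338, PV = 1.449176
  t = 4.0000: CF_t = 1.850000, DF = 0.756483, PV = 1.399494
  t = 4.5000: CF_t = 1.850000, DF = 0.730549, PV = 1.351515
  t = 5.0000: CF_t = 101.850000, DF = 0.705503, PV = 71.855498
Price P = sum_t PV_t = 85.897335
First compute Macaulay numerator sum_t t * PV_t:
  t * PV_t at t = 0.5000: 0.893288
  t * PV_t at t = 1.0000: 1.725327
  t * PV_t at t = 1.5000: 2.499267
  t * PV_t at t = 2.0000: 3.218113
  t * PV_t at t = 2.5000: 3.884733
  t * PV_t at t = 3.0000: 4.501864
  t * PV_t at t = 3.5000: 5.072115
  t * PV_t at t = 4.0000: 5.597974
  t * PV_t at t = 4.5000: 6.081817
  t * PV_t at t = 5.0000: 359.277488
Macaulay duration D = 392.751986 / 85.897335 = 4.572342
Modified duration = D / (1 + y/m) = 4.572342 / (1 + 0.035500) = 4.415589

Answer: Modified duration = 4.4156


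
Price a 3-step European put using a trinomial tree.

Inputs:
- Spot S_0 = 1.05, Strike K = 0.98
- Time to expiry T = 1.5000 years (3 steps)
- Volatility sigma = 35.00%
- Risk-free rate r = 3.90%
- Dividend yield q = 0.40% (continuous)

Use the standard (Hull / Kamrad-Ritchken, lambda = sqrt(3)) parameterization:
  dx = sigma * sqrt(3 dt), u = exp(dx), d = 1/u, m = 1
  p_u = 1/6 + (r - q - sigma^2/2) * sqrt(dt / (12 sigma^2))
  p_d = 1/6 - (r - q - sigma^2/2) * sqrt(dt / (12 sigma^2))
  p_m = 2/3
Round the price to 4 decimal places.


dt = T/N = 0.500000; dx = sigma*sqrt(3*dt) = 0.428661
u = exp(dx) = 1.535200; d = 1/u = 0.651381
p_u = 0.151357, p_m = 0.666667, p_d = 0.181976
Discount per step: exp(-r*dt) = 0.980689
Stock lattice S(k, j) with j the centered position index:
  k=0: S(0,+0) = 1.0500
  k=1: S(1,-1) = 0.6839; S(1,+0) = 1.0500; S(1,+1) = 1.6120
  k=2: S(2,-2) = 0.4455; S(2,-1) = 0.6839; S(2,+0) = 1.0500; S(2,+1) = 1.6120; S(2,+2) = 2.4747
  k=3: S(3,-3) = 0.2902; S(3,-2) = 0.4455; S(3,-1) = 0.6839; S(3,+0) = 1.0500; S(3,+1) = 1.6120; S(3,+2) = 2.4747; S(3,+3) = 3.7991
Terminal payoffs V(N, j) = max(K - S_T, 0):
  V(3,-3) = 0.689802; V(3,-2) = 0.534488; V(3,-1) = 0.296050; V(3,+0) = 0.000000; V(3,+1) = 0.000000; V(3,+2) = 0.000000; V(3,+3) = 0.000000
Backward induction: V(k, j) = exp(-r*dt) * [p_u * V(k+1, j+1) + p_m * V(k+1, j) + p_d * V(k+1, j-1)]
  V(2,-2) = exp(-r*dt) * [p_u*0.296050 + p_m*0.534488 + p_d*0.689802] = 0.516492
  V(2,-1) = exp(-r*dt) * [p_u*0.000000 + p_m*0.296050 + p_d*0.534488] = 0.288941
  V(2,+0) = exp(-r*dt) * [p_u*0.000000 + p_m*0.000000 + p_d*0.296050] = 0.052834
  V(2,+1) = exp(-r*dt) * [p_u*0.000000 + p_m*0.000000 + p_d*0.000000] = 0.000000
  V(2,+2) = exp(-r*dt) * [p_u*0.000000 + p_m*0.000000 + p_d*0.000000] = 0.000000
  V(1,-1) = exp(-r*dt) * [p_u*0.052834 + p_m*0.288941 + p_d*0.516492] = 0.288924
  V(1,+0) = exp(-r*dt) * [p_u*0.000000 + p_m*0.052834 + p_d*0.288941] = 0.086107
  V(1,+1) = exp(-r*dt) * [p_u*0.000000 + p_m*0.000000 + p_d*0.052834] = 0.009429
  V(0,+0) = exp(-r*dt) * [p_u*0.009429 + p_m*0.086107 + p_d*0.288924] = 0.109258

Answer: Price = V(0,0) = 0.1093


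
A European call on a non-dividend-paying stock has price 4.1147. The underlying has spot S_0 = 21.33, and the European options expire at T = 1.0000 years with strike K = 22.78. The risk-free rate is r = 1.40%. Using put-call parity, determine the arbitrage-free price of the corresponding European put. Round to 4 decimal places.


Put-call parity: C - P = S_0 * exp(-qT) - K * exp(-rT).
S_0 * exp(-qT) = 21.3300 * 1.00000000 = 21.33000000
K * exp(-rT) = 22.7800 * 0.98609754 = 22.46330206
P = C - S*exp(-qT) + K*exp(-rT)
P = 4.1147 - 21.33000000 + 22.46330206 = 5.2480

Answer: Put price = 5.2480


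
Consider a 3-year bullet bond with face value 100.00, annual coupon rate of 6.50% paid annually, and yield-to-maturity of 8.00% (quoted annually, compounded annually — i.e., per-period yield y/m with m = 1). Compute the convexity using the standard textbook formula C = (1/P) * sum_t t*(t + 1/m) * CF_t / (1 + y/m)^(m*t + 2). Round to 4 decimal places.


Coupon per period c = face * coupon_rate / m = 6.500000
Periods per year m = 1; per-period yield y/m = 0.080000
Number of cashflows N = 3
Cashflows (t years, CF_t, discount factor 1/(1+y/m)^(m*t), PV):
  t = 1.0000: CF_t = 6.500000, DF = 0.925926, PV = 6.018519
  t = 2.0000: CF_t = 6.500000, DF = 0.857339, PV = 5.572702
  t = 3.0000: CF_t = 106.500000, DF = 0.793832, PV = 84.543134
Price P = sum_t PV_t = 96.134355
Convexity numerator sum_t t*(t + 1/m) * CF_t / (1+y/m)^(m*t + 2):
  t = 1.0000: term = 10.319819
  t = 2.0000: term = 28.666164
  t = 3.0000: term = 869.785326
Convexity = (1/P) * sum = 908.771309 / 96.134355 = 9.453138

Answer: Convexity = 9.4531


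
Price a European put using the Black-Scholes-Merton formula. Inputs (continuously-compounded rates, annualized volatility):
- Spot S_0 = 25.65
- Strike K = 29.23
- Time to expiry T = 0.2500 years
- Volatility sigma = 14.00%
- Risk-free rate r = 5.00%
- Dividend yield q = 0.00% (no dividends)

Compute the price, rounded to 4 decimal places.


d1 = (ln(S/K) + (r - q + 0.5*sigma^2) * T) / (sigma * sqrt(T)) = -1.65288582
d2 = d1 - sigma * sqrt(T) = -1.72288582
exp(-rT) = 0.98757780; exp(-qT) = 1.00000000
P = K * exp(-rT) * N(-d2) - S_0 * exp(-qT) * N(-d1)
N(-d1) = 0.95082295; N(-d2) = 0.95754541
P = 29.2300 * 0.98757780 * 0.95754541 - 25.6500 * 1.00000000 * 0.95082295 = 3.2528

Answer: Price = 3.2528


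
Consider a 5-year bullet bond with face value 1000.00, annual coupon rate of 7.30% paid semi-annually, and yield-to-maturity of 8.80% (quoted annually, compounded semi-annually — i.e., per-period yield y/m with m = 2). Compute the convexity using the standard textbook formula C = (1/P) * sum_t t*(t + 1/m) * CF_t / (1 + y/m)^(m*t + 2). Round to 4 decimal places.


Coupon per period c = face * coupon_rate / m = 36.500000
Periods per year m = 2; per-period yield y/m = 0.044000
Number of cashflows N = 10
Cashflows (t years, CF_t, discount factor 1/(1+y/m)^(m*t), PV):
  t = 0.5000: CF_t = 36.500000, DF = 0.957854, PV = 34.961686
  t = 1.0000: CF_t = 36.500000, DF = 0.917485, PV = 33.488205
  t = 1.5000: CF_t = 36.500000, DF = 0.878817, PV = 32.076825
  t = 2.0000: CF_t = 36.500000, DF = 0.841779, PV = 30.724928
  t = 2.5000: CF_t = 36.500000, DF = 0.806302, PV = 29.430007
  t = 3.0000: CF_t = 36.500000, DF = 0.772320, PV = 28.189662
  t = 3.5000: CF_t = 36.500000, DF = 0.739770, PV = 27.001592
  t = 4.0000: CF_t = 36.500000, DF = 0.708592, PV = 25.863594
  t = 4.5000: CF_t = 36.500000, DF = 0.678728, PV = 24.773558
  t = 5.0000: CF_t = 1036.500000, DF = 0.650122, PV = 673.851687
Price P = sum_t PV_t = 940.361743
Convexity numerator sum_t t*(t + 1/m) * CF_t / (1+y/m)^(m*t + 2):
  t = 0.5000: term = 16.038412
  t = 1.0000: term = 46.087392
  t = 1.5000: term = 88.290022
  t = 2.0000: term = 140.948311
  t = 2.5000: term = 202.511941
  t = 3.0000: term = 271.567738
  t = 3.5000: term = 346.829805
  t = 4.0000: term = 427.130302
  t = 4.5000: term = 511.410802
  t = 5.0000: term = 17001.843580
Convexity = (1/P) * sum = 19052.658306 / 940.361743 = 20.260988

Answer: Convexity = 20.2610


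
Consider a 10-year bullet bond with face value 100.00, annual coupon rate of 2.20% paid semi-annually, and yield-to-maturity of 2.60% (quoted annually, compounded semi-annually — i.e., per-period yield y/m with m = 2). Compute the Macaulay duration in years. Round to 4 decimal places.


Answer: Macaulay duration = 9.0090 years

Derivation:
Coupon per period c = face * coupon_rate / m = 1.100000
Periods per year m = 2; per-period yield y/m = 0.013000
Number of cashflows N = 20
Cashflows (t years, CF_t, discount factor 1/(1+y/m)^(m*t), PV):
  t = 0.5000: CF_t = 1.100000, DF = 0.987167, PV = 1.085884
  t = 1.0000: CF_t = 1.100000, DF = 0.974498, PV = 1.071948
  t = 1.5000: CF_t = 1.100000, DF = 0.961992, PV = 1.058192
  t = 2.0000: CF_t = 1.100000, DF = 0.949647, PV = 1.044612
  t = 2.5000: CF_t = 1.100000, DF = 0.937460, PV = 1.031206
  t = 3.0000: CF_t = 1.100000, DF = 0.925429, PV = 1.017972
  t = 3.5000: CF_t = 1.100000, DF = 0.913553, PV = 1.004909
  t = 4.0000: CF_t = 1.100000, DF = 0.901829, PV = 0.992012
  t = 4.5000: CF_t = 1.100000, DF = 0.890256, PV = 0.979282
  t = 5.0000: CF_t = 1.100000, DF = 0.878831, PV = 0.966714
  t = 5.5000: CF_t = 1.100000, DF = 0.867553, PV = 0.954308
  t = 6.0000: CF_t = 1.100000, DF = 0.856420, PV = 0.942062
  t = 6.5000: CF_t = 1.100000, DF = 0.845429, PV = 0.929972
  t = 7.0000: CF_t = 1.100000, DF = 0.834580, PV = 0.918038
  t = 7.5000: CF_t = 1.100000, DF = 0.823869, PV = 0.906256
  t = 8.0000: CF_t = 1.100000, DF = 0.813296, PV = 0.894626
  t = 8.5000: CF_t = 1.100000, DF = 0.802859, PV = 0.883145
  t = 9.0000: CF_t = 1.100000, DF = 0.792556, PV = 0.871812
  t = 9.5000: CF_t = 1.100000, DF = 0.782385, PV = 0.860624
  t = 10.0000: CF_t = 101.100000, DF = 0.772345, PV = 78.084035
Price P = sum_t PV_t = 96.497609
Macaulay numerator sum_t t * PV_t:
  t * PV_t at t = 0.5000: 0.542942
  t * PV_t at t = 1.0000: 1.071948
  t * PV_t at t = 1.5000: 1.587288
  t * PV_t at t = 2.0000: 2.089223
  t * PV_t at t = 2.5000: 2.578015
  t * PV_t at t = 3.0000: 3.053917
  t * PV_t at t = 3.5000: 3.517180
  t * PV_t at t = 4.0000: 3.968050
  t * PV_t at t = 4.5000: 4.406768
  t * PV_t at t = 5.0000: 4.833572
  t * PV_t at t = 5.5000: 5.248697
  t * PV_t at t = 6.0000: 5.652370
  t * PV_t at t = 6.5000: 6.044818
  t * PV_t at t = 7.0000: 6.426263
  t * PV_t at t = 7.5000: 6.796922
  t * PV_t at t = 8.0000: 7.157009
  t * PV_t at t = 8.5000: 7.506734
  t * PV_t at t = 9.0000: 7.846305
  t * PV_t at t = 9.5000: 8.175924
  t * PV_t at t = 10.0000: 780.840352
Macaulay duration D = (sum_t t * PV_t) / P = 869.344297 / 96.497609 = 9.008972


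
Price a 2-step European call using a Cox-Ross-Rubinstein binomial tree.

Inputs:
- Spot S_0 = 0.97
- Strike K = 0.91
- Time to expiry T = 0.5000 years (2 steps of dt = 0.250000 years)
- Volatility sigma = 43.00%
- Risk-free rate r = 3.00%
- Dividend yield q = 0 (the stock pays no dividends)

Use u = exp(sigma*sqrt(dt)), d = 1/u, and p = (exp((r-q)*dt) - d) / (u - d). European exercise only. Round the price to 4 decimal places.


dt = T/N = 0.250000
u = exp(sigma*sqrt(dt)) = 1.239862; d = 1/u = 0.806541
p = (exp((r-q)*dt) - d) / (u - d) = 0.463829
Discount per step: exp(-r*dt) = 0.992528
Stock lattice S(k, i) with i counting down-moves:
  k=0: S(0,0) = 0.9700
  k=1: S(1,0) = 1.2027; S(1,1) = 0.7823
  k=2: S(2,0) = 1.4911; S(2,1) = 0.9700; S(2,2) = 0.6310
Terminal payoffs V(N, i) = max(S_T - K, 0):
  V(2,0) = 0.581140; V(2,1) = 0.060000; V(2,2) = 0.000000
Backward induction: V(k, i) = exp(-r*dt) * [p * V(k+1, i) + (1-p) * V(k+1, i+1)].
  V(1,0) = exp(-r*dt) * [p*0.581140 + (1-p)*0.060000] = 0.299466
  V(1,1) = exp(-r*dt) * [p*0.060000 + (1-p)*0.000000] = 0.027622
  V(0,0) = exp(-r*dt) * [p*0.299466 + (1-p)*0.027622] = 0.152562

Answer: Price = V(0,0) = 0.1526


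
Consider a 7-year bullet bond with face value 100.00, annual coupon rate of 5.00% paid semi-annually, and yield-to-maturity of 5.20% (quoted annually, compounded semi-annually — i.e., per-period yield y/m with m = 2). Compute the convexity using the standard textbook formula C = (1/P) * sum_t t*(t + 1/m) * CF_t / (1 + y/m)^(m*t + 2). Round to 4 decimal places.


Answer: Convexity = 40.3466

Derivation:
Coupon per period c = face * coupon_rate / m = 2.500000
Periods per year m = 2; per-period yield y/m = 0.026000
Number of cashflows N = 14
Cashflows (t years, CF_t, discount factor 1/(1+y/m)^(m*t), PV):
  t = 0.5000: CF_t = 2.500000, DF = 0.974659, PV = 2.436647
  t = 1.0000: CF_t = 2.500000, DF = 0.949960, PV = 2.374900
  t = 1.5000: CF_t = 2.500000, DF = 0.925887, PV = 2.314717
  t = 2.0000: CF_t = 2.500000, DF = 0.902424, PV = 2.256060
  t = 2.5000: CF_t = 2.500000, DF = 0.879555, PV = 2.198888
  t = 3.0000: CF_t = 2.500000, DF = 0.857266, PV = 2.143166
  t = 3.5000: CF_t = 2.500000, DF = 0.835542, PV = 2.088856
  t = 4.0000: CF_t = 2.500000, DF = 0.814369, PV = 2.035922
  t = 4.5000: CF_t = 2.500000, DF = 0.793732, PV = 1.984329
  t = 5.0000: CF_t = 2.500000, DF = 0.773618, PV = 1.934044
  t = 5.5000: CF_t = 2.500000, DF = 0.754013, PV = 1.885033
  t = 6.0000: CF_t = 2.500000, DF = 0.734906, PV = 1.837264
  t = 6.5000: CF_t = 2.500000, DF = 0.716282, PV = 1.790706
  t = 7.0000: CF_t = 102.500000, DF = 0.698131, PV = 71.558432
Price P = sum_t PV_t = 98.838966
Convexity numerator sum_t t*(t + 1/m) * CF_t / (1+y/m)^(m*t + 2):
  t = 0.5000: term = 1.157359
  t = 1.0000: term = 3.384089
  t = 1.5000: term = 6.596665
  t = 2.0000: term = 10.715831
  t = 2.5000: term = 15.666419
  t = 3.0000: term = 21.377180
  t = 3.5000: term = 27.780611
  t = 4.0000: term = 34.812796
  t = 4.5000: term = 42.413251
  t = 5.0000: term = 50.524773
  t = 5.5000: term = 59.093302
  t = 6.0000: term = 68.067777
  t = 6.5000: term = 77.400006
  t = 7.0000: term = 3568.826182
Convexity = (1/P) * sum = 3987.816242 / 98.838966 = 40.346600


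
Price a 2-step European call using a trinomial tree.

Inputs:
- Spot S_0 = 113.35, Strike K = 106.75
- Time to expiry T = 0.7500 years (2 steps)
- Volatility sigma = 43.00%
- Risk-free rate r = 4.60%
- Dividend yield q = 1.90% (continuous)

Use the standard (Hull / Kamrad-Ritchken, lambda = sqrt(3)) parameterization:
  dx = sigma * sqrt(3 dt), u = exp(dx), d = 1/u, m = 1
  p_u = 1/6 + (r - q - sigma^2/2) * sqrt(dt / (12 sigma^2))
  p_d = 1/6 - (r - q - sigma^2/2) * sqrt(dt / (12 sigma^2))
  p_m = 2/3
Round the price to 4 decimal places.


Answer: Price = V(0,0) = 19.4703

Derivation:
dt = T/N = 0.375000; dx = sigma*sqrt(3*dt) = 0.456084
u = exp(dx) = 1.577883; d = 1/u = 0.633761
p_u = 0.139760, p_m = 0.666667, p_d = 0.193574
Discount per step: exp(-r*dt) = 0.982898
Stock lattice S(k, j) with j the centered position index:
  k=0: S(0,+0) = 113.3500
  k=1: S(1,-1) = 71.8368; S(1,+0) = 113.3500; S(1,+1) = 178.8530
  k=2: S(2,-2) = 45.5273; S(2,-1) = 71.8368; S(2,+0) = 113.3500; S(2,+1) = 178.8530; S(2,+2) = 282.2091
Terminal payoffs V(N, j) = max(S_T - K, 0):
  V(2,-2) = 0.000000; V(2,-1) = 0.000000; V(2,+0) = 6.600000; V(2,+1) = 72.103002; V(2,+2) = 175.459055
Backward induction: V(k, j) = exp(-r*dt) * [p_u * V(k+1, j+1) + p_m * V(k+1, j) + p_d * V(k+1, j-1)]
  V(1,-1) = exp(-r*dt) * [p_u*6.600000 + p_m*0.000000 + p_d*0.000000] = 0.906638
  V(1,+0) = exp(-r*dt) * [p_u*72.103002 + p_m*6.600000 + p_d*0.000000] = 14.229499
  V(1,+1) = exp(-r*dt) * [p_u*175.459055 + p_m*72.103002 + p_d*6.600000] = 72.605042
  V(0,+0) = exp(-r*dt) * [p_u*72.605042 + p_m*14.229499 + p_d*0.906638] = 19.470310


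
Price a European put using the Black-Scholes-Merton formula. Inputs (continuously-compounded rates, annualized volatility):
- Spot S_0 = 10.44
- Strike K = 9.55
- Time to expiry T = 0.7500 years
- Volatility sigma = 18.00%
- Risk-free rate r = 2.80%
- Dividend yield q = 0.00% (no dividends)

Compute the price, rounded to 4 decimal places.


d1 = (ln(S/K) + (r - q + 0.5*sigma^2) * T) / (sigma * sqrt(T)) = 0.78425611
d2 = d1 - sigma * sqrt(T) = 0.62837153
exp(-rT) = 0.97921896; exp(-qT) = 1.00000000
P = K * exp(-rT) * N(-d2) - S_0 * exp(-qT) * N(-d1)
N(-d1) = 0.21644492; N(-d2) = 0.26488029
P = 9.5500 * 0.97921896 * 0.26488029 - 10.4400 * 1.00000000 * 0.21644492 = 0.2174

Answer: Price = 0.2174


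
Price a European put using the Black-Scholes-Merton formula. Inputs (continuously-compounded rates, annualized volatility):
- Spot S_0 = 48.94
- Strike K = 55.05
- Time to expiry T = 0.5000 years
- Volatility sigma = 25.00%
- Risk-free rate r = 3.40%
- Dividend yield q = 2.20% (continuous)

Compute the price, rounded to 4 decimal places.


d1 = (ln(S/K) + (r - q + 0.5*sigma^2) * T) / (sigma * sqrt(T)) = -0.54318136
d2 = d1 - sigma * sqrt(T) = -0.71995805
exp(-rT) = 0.98314368; exp(-qT) = 0.98906028
P = K * exp(-rT) * N(-d2) - S_0 * exp(-qT) * N(-d1)
N(-d1) = 0.70649753; N(-d2) = 0.76422459
P = 55.0500 * 0.98314368 * 0.76422459 - 48.9400 * 0.98906028 * 0.70649753 = 7.1637

Answer: Price = 7.1637


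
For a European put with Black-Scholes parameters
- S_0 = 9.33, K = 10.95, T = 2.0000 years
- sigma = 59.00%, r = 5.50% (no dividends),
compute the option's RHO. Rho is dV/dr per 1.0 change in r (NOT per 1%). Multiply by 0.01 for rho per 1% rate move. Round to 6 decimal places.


Answer: Rho = -13.407569

Derivation:
d1 = 0.3571435258; d2 = -0.4772424760
phi(d1) = 0.3742937799; exp(-qT) = 1.0000000000; exp(-rT) = 0.8958341353
N(-d2) = 0.6834052661
Rho = -K*T*exp(-rT)*N(-d2) = -10.9500 * 2.0000 * 0.8958341353 * 0.6834052661 = -13.407569


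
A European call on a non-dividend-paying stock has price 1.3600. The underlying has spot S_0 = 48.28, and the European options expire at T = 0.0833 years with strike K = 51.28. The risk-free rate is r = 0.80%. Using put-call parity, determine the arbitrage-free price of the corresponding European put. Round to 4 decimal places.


Put-call parity: C - P = S_0 * exp(-qT) - K * exp(-rT).
S_0 * exp(-qT) = 48.2800 * 1.00000000 = 48.28000000
K * exp(-rT) = 51.2800 * 0.99933382 = 51.24583839
P = C - S*exp(-qT) + K*exp(-rT)
P = 1.3600 - 48.28000000 + 51.24583839 = 4.3258

Answer: Put price = 4.3258


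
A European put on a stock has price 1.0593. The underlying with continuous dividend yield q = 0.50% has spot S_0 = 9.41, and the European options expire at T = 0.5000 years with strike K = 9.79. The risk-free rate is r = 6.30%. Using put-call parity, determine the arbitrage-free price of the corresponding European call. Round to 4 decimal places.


Answer: Call price = 0.9594

Derivation:
Put-call parity: C - P = S_0 * exp(-qT) - K * exp(-rT).
S_0 * exp(-qT) = 9.4100 * 0.99750312 = 9.38650438
K * exp(-rT) = 9.7900 * 0.96899096 = 9.48642146
C = P + S*exp(-qT) - K*exp(-rT)
C = 1.0593 + 9.38650438 - 9.48642146 = 0.9594


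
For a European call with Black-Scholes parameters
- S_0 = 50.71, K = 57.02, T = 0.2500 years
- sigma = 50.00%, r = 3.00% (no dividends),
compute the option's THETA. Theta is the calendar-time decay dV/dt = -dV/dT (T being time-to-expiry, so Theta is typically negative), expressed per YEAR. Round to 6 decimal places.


Answer: Theta = -10.114414

Derivation:
d1 = -0.3141158147; d2 = -0.5641158147
phi(d1) = 0.3797383159; exp(-qT) = 1.0000000000; exp(-rT) = 0.9925280548
Theta = -S*exp(-qT)*phi(d1)*sigma/(2*sqrt(T)) - r*K*exp(-rT)*N(d2) + q*S*exp(-qT)*N(d1)
N(d1) = 0.3767165393; N(d2) = 0.2863376579; sqrt(T) = 0.5000000000
Term 1 = -50.7100 * 1.0000000000 * 0.3797383159 * 0.5000 / (2 * 0.5000000000) = -9.6282649996
Term 2 = -0.0300 * 57.0200 * 0.9925280548 * 0.2863376579 = -0.4861493701
Term 3 = 0 (no dividend yield, q = 0)
Theta = -9.6282649996 + (-0.4861493701) + (0.0000000000) = -10.114414


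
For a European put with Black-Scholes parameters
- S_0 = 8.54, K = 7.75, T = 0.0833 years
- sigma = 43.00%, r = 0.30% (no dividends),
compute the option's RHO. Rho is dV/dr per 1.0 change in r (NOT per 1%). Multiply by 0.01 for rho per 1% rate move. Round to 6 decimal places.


d1 = 0.8462088056; d2 = 0.7221033263
phi(d1) = 0.2788801374; exp(-qT) = 1.0000000000; exp(-rT) = 0.9997501312
N(-d2) = 0.2351154767
Rho = -K*T*exp(-rT)*N(-d2) = -7.7500 * 0.0833 * 0.9997501312 * 0.2351154767 = -0.151747

Answer: Rho = -0.151747


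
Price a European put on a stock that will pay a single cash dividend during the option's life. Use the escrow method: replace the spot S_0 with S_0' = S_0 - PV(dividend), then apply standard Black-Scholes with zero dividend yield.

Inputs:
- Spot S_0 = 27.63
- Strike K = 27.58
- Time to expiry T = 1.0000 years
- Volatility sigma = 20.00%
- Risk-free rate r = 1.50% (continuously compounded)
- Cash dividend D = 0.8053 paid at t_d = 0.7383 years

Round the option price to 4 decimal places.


Answer: Price = 2.3229

Derivation:
PV(D) = D * exp(-r * t_d) = 0.8053 * 0.98898660 = 0.79643091
S_0' = S_0 - PV(D) = 27.6300 - 0.79643091 = 26.83356909
d1 = (ln(S_0'/K) + (r + sigma^2/2)*T) / (sigma*sqrt(T)) = 0.03781405
d2 = d1 - sigma*sqrt(T) = -0.16218595
exp(-rT) = 0.98511194
N(-d1) = 0.48491797; N(-d2) = 0.56442029
P = K * exp(-rT) * N(-d2) - S_0' * N(-d1) = 27.5800 * 0.98511194 * 0.56442029 - 26.83356909 * 0.48491797 = 2.3229


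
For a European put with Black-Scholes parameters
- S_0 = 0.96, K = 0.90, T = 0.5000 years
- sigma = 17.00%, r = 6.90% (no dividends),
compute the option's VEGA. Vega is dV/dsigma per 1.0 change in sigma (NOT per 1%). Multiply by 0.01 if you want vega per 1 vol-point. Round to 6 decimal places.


Answer: Vega = 0.183222

Derivation:
d1 = 0.8839959575; d2 = 0.7637878047
phi(d1) = 0.2699110120; exp(-qT) = 1.0000000000; exp(-rT) = 0.9660883397
Vega = S * exp(-qT) * phi(d1) * sqrt(T) = 0.9600 * 1.0000000000 * 0.2699110120 * 0.7071067812 = 0.183222


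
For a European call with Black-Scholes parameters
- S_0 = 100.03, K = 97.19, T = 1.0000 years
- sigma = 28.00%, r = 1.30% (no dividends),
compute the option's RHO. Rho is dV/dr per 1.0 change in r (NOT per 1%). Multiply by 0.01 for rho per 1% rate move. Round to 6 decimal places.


d1 = 0.2892939839; d2 = 0.0092939839
phi(d1) = 0.3825928012; exp(-qT) = 1.0000000000; exp(-rT) = 0.9870841350
N(d2) = 0.5037077097
Rho = K*T*exp(-rT)*N(d2) = 97.1900 * 1.0000 * 0.9870841350 * 0.5037077097 = 48.323052

Answer: Rho = 48.323052


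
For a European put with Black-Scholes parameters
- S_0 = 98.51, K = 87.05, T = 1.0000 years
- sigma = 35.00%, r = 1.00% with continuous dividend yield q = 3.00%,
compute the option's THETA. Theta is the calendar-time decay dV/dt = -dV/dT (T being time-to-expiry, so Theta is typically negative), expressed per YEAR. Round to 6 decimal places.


Answer: Theta = -6.497673

Derivation:
d1 = 0.4712154276; d2 = 0.1212154276
phi(d1) = 0.3570210545; exp(-qT) = 0.9704455335; exp(-rT) = 0.9900498337
Theta = -S*exp(-qT)*phi(d1)*sigma/(2*sqrt(T)) + r*K*exp(-rT)*N(-d2) - q*S*exp(-qT)*N(-d1)
N(-d1) = 0.3187434514; N(-d2) = 0.4517602024; sqrt(T) = 1.0000000000
Term 1 = -98.5100 * 0.9704455335 * 0.3570210545 * 0.3500 / (2 * 1.0000000000) = -5.9728741159
Term 2 = 0.0100 * 87.0500 * 0.9900498337 * 0.4517602024 = 0.3893442811
Term 3 = -0.0300 * 98.5100 * 0.9704455335 * 0.3187434514 = -0.9141427310
Theta = -5.9728741159 + (0.3893442811) + (-0.9141427310) = -6.497673


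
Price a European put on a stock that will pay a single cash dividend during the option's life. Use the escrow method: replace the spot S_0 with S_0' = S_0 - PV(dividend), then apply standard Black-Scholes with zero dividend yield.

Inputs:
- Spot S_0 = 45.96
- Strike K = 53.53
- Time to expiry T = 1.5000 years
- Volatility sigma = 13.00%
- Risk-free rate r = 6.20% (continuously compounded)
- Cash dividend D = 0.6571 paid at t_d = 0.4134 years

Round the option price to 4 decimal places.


Answer: Price = 5.0253

Derivation:
PV(D) = D * exp(-r * t_d) = 0.6571 * 0.97469488 = 0.64047201
S_0' = S_0 - PV(D) = 45.9600 - 0.64047201 = 45.31952799
d1 = (ln(S_0'/K) + (r + sigma^2/2)*T) / (sigma*sqrt(T)) = -0.38205271
d2 = d1 - sigma*sqrt(T) = -0.54126955
exp(-rT) = 0.91119350
N(-d1) = 0.64878887; N(-d2) = 0.70583910
P = K * exp(-rT) * N(-d2) - S_0' * N(-d1) = 53.5300 * 0.91119350 * 0.70583910 - 45.31952799 * 0.64878887 = 5.0253


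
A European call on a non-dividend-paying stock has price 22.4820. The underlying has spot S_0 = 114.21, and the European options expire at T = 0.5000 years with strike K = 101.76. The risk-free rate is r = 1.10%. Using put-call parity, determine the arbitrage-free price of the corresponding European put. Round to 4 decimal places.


Answer: Put price = 9.4739

Derivation:
Put-call parity: C - P = S_0 * exp(-qT) - K * exp(-rT).
S_0 * exp(-qT) = 114.2100 * 1.00000000 = 114.21000000
K * exp(-rT) = 101.7600 * 0.99451510 = 101.20185630
P = C - S*exp(-qT) + K*exp(-rT)
P = 22.4820 - 114.21000000 + 101.20185630 = 9.4739


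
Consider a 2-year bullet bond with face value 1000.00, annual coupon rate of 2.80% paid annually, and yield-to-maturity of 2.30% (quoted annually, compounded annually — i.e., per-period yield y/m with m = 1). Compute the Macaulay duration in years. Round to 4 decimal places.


Coupon per period c = face * coupon_rate / m = 28.000000
Periods per year m = 1; per-period yield y/m = 0.023000
Number of cashflows N = 2
Cashflows (t years, CF_t, discount factor 1/(1+y/m)^(m*t), PV):
  t = 1.0000: CF_t = 28.000000, DF = 0.977517, PV = 27.370479
  t = 2.0000: CF_t = 1028.000000, DF = 0.955540, PV = 982.294805
Price P = sum_t PV_t = 1009.665284
Macaulay numerator sum_t t * PV_t:
  t * PV_t at t = 1.0000: 27.370479
  t * PV_t at t = 2.0000: 1964.589610
Macaulay duration D = (sum_t t * PV_t) / P = 1991.960089 / 1009.665284 = 1.972892

Answer: Macaulay duration = 1.9729 years


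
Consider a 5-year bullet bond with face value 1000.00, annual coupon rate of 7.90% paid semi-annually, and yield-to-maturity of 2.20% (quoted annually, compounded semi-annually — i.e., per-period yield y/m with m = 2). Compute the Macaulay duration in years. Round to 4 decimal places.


Answer: Macaulay duration = 4.3267 years

Derivation:
Coupon per period c = face * coupon_rate / m = 39.500000
Periods per year m = 2; per-period yield y/m = 0.011000
Number of cashflows N = 10
Cashflows (t years, CF_t, discount factor 1/(1+y/m)^(m*t), PV):
  t = 0.5000: CF_t = 39.500000, DF = 0.989120, PV = 39.070227
  t = 1.0000: CF_t = 39.500000, DF = 0.978358, PV = 38.645131
  t = 1.5000: CF_t = 39.500000, DF = 0.967713, PV = 38.224660
  t = 2.0000: CF_t = 39.500000, DF = 0.957184, PV = 37.808763
  t = 2.5000: CF_t = 39.500000, DF = 0.946769, PV = 37.397392
  t = 3.0000: CF_t = 39.500000, DF = 0.936468, PV = 36.990497
  t = 3.5000: CF_t = 39.500000, DF = 0.926279, PV = 36.588028
  t = 4.0000: CF_t = 39.500000, DF = 0.916201, PV = 36.189939
  t = 4.5000: CF_t = 39.500000, DF = 0.906232, PV = 35.796181
  t = 5.0000: CF_t = 1039.500000, DF = 0.896372, PV = 931.779042
Price P = sum_t PV_t = 1268.489861
Macaulay numerator sum_t t * PV_t:
  t * PV_t at t = 0.5000: 19.535114
  t * PV_t at t = 1.0000: 38.645131
  t * PV_t at t = 1.5000: 57.336990
  t * PV_t at t = 2.0000: 75.617527
  t * PV_t at t = 2.5000: 93.493480
  t * PV_t at t = 3.0000: 110.971490
  t * PV_t at t = 3.5000: 128.058099
  t * PV_t at t = 4.0000: 144.759756
  t * PV_t at t = 4.5000: 161.082814
  t * PV_t at t = 5.0000: 4658.895209
Macaulay duration D = (sum_t t * PV_t) / P = 5488.395610 / 1268.489861 = 4.326716


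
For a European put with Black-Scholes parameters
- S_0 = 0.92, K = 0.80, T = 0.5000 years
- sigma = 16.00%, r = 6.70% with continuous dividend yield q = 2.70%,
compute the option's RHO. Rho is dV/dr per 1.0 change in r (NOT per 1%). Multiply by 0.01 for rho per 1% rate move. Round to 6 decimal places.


d1 = 1.4686779529; d2 = 1.3555408679
phi(d1) = 0.1356813716; exp(-qT) = 0.9865907163; exp(-rT) = 0.9670549112
N(-d2) = 0.0876226485
Rho = -K*T*exp(-rT)*N(-d2) = -0.8000 * 0.5000 * 0.9670549112 * 0.0876226485 = -0.033894

Answer: Rho = -0.033894


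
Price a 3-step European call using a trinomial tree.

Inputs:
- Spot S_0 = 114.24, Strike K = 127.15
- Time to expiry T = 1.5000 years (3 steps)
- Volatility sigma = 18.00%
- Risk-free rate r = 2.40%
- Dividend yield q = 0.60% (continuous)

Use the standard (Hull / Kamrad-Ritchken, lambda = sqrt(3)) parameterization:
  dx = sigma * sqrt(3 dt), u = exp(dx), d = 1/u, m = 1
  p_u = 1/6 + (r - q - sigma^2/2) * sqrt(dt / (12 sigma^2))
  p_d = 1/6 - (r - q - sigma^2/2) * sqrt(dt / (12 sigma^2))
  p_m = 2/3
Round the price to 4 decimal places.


dt = T/N = 0.500000; dx = sigma*sqrt(3*dt) = 0.220454
u = exp(dx) = 1.246643; d = 1/u = 0.802154
p_u = 0.168708, p_m = 0.666667, p_d = 0.164625
Discount per step: exp(-r*dt) = 0.988072
Stock lattice S(k, j) with j the centered position index:
  k=0: S(0,+0) = 114.2400
  k=1: S(1,-1) = 91.6381; S(1,+0) = 114.2400; S(1,+1) = 142.4165
  k=2: S(2,-2) = 73.5079; S(2,-1) = 91.6381; S(2,+0) = 114.2400; S(2,+1) = 142.4165; S(2,+2) = 177.5424
  k=3: S(3,-3) = 58.9647; S(3,-2) = 73.5079; S(3,-1) = 91.6381; S(3,+0) = 114.2400; S(3,+1) = 142.4165; S(3,+2) = 177.5424; S(3,+3) = 221.3320
Terminal payoffs V(N, j) = max(S_T - K, 0):
  V(3,-3) = 0.000000; V(3,-2) = 0.000000; V(3,-1) = 0.000000; V(3,+0) = 0.000000; V(3,+1) = 15.266459; V(3,+2) = 50.392435; V(3,+3) = 94.181976
Backward induction: V(k, j) = exp(-r*dt) * [p_u * V(k+1, j+1) + p_m * V(k+1, j) + p_d * V(k+1, j-1)]
  V(2,-2) = exp(-r*dt) * [p_u*0.000000 + p_m*0.000000 + p_d*0.000000] = 0.000000
  V(2,-1) = exp(-r*dt) * [p_u*0.000000 + p_m*0.000000 + p_d*0.000000] = 0.000000
  V(2,+0) = exp(-r*dt) * [p_u*15.266459 + p_m*0.000000 + p_d*0.000000] = 2.544850
  V(2,+1) = exp(-r*dt) * [p_u*50.392435 + p_m*15.266459 + p_d*0.000000] = 18.456430
  V(2,+2) = exp(-r*dt) * [p_u*94.181976 + p_m*50.392435 + p_d*15.266459] = 51.377208
  V(1,-1) = exp(-r*dt) * [p_u*2.544850 + p_m*0.000000 + p_d*0.000000] = 0.424215
  V(1,+0) = exp(-r*dt) * [p_u*18.456430 + p_m*2.544850 + p_d*0.000000] = 4.752934
  V(1,+1) = exp(-r*dt) * [p_u*51.377208 + p_m*18.456430 + p_d*2.544850] = 21.135818
  V(0,+0) = exp(-r*dt) * [p_u*21.135818 + p_m*4.752934 + p_d*0.424215] = 6.723076

Answer: Price = V(0,0) = 6.7231


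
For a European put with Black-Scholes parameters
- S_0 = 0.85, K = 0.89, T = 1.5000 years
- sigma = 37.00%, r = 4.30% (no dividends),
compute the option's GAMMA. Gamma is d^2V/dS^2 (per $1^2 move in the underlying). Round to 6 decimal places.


Answer: Gamma = 0.999339

Derivation:
d1 = 0.2674354816; d2 = -0.1857201208
phi(d1) = 0.3849278359; exp(-qT) = 1.0000000000; exp(-rT) = 0.9375361143
Gamma = exp(-qT) * phi(d1) / (S * sigma * sqrt(T)) = 1.0000000000 * 0.3849278359 / (0.8500 * 0.3700 * 1.2247448714) = 0.999339


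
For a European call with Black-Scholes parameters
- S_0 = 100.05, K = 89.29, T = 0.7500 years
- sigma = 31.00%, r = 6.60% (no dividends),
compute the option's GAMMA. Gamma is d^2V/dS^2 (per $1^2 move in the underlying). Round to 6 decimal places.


d1 = 0.7424279772; d2 = 0.4739601020
phi(d1) = 0.3028437800; exp(-qT) = 1.0000000000; exp(-rT) = 0.9517051581
Gamma = exp(-qT) * phi(d1) / (S * sigma * sqrt(T)) = 1.0000000000 * 0.3028437800 / (100.0500 * 0.3100 * 0.8660254038) = 0.011275

Answer: Gamma = 0.011275


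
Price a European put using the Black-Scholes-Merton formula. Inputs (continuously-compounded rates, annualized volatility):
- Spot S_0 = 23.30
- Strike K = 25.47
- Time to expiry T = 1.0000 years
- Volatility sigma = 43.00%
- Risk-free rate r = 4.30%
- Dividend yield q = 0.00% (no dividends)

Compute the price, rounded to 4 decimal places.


d1 = (ln(S/K) + (r - q + 0.5*sigma^2) * T) / (sigma * sqrt(T)) = 0.10791179
d2 = d1 - sigma * sqrt(T) = -0.32208821
exp(-rT) = 0.95791139; exp(-qT) = 1.00000000
P = K * exp(-rT) * N(-d2) - S_0 * exp(-qT) * N(-d1)
N(-d1) = 0.45703283; N(-d2) = 0.62630706
P = 25.4700 * 0.95791139 * 0.62630706 - 23.3000 * 1.00000000 * 0.45703283 = 4.6318

Answer: Price = 4.6318


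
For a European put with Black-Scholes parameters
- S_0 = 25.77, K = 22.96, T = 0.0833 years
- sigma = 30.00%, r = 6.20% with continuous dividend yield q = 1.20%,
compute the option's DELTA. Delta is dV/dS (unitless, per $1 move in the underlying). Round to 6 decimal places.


Answer: Delta = -0.077023

Derivation:
d1 = 1.4248500595; d2 = 1.3382648413
phi(d1) = 0.1445633616; exp(-qT) = 0.9990008994; exp(-rT) = 0.9948487136
N(-d1) = 0.0771002741
Delta = -exp(-qT) * N(-d1) = -0.9990008994 * 0.0771002741 = -0.077023


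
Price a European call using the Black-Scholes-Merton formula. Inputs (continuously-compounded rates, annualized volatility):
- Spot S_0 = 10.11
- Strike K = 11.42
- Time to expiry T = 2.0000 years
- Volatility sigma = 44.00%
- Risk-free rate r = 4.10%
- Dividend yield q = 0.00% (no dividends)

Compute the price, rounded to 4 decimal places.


d1 = (ln(S/K) + (r - q + 0.5*sigma^2) * T) / (sigma * sqrt(T)) = 0.24709980
d2 = d1 - sigma * sqrt(T) = -0.37515417
exp(-rT) = 0.92127196; exp(-qT) = 1.00000000
C = S_0 * exp(-qT) * N(d1) - K * exp(-rT) * N(d2)
N(d1) = 0.59758450; N(d2) = 0.35377291
C = 10.1100 * 1.00000000 * 0.59758450 - 11.4200 * 0.92127196 * 0.35377291 = 2.3196

Answer: Price = 2.3196


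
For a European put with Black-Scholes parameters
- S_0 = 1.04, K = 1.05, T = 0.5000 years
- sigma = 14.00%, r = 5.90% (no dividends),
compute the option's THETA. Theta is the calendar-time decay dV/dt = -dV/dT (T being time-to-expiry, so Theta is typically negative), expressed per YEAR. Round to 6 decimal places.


Answer: Theta = -0.013356

Derivation:
d1 = 0.2508264224; d2 = 0.1518314730
phi(d1) = 0.3865881052; exp(-qT) = 1.0000000000; exp(-rT) = 0.9709308776
Theta = -S*exp(-qT)*phi(d1)*sigma/(2*sqrt(T)) + r*K*exp(-rT)*N(-d2) - q*S*exp(-qT)*N(-d1)
N(-d1) = 0.4009741562; N(-d2) = 0.4396599290; sqrt(T) = 0.7071067812
Term 1 = -1.0400 * 1.0000000000 * 0.3865881052 * 0.1400 / (2 * 0.7071067812) = -0.0398010807
Term 2 = 0.0590 * 1.0500 * 0.9709308776 * 0.4396599290 = 0.0264451789
Term 3 = 0 (no dividend yield, q = 0)
Theta = -0.0398010807 + (0.0264451789) + (0.0000000000) = -0.013356


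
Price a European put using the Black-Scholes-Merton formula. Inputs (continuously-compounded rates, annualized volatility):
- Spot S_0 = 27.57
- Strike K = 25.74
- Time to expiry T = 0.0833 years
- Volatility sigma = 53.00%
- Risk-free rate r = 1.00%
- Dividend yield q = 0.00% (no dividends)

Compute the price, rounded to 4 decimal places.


d1 = (ln(S/K) + (r - q + 0.5*sigma^2) * T) / (sigma * sqrt(T)) = 0.53092753
d2 = d1 - sigma * sqrt(T) = 0.37796031
exp(-rT) = 0.99916735; exp(-qT) = 1.00000000
P = K * exp(-rT) * N(-d2) - S_0 * exp(-qT) * N(-d1)
N(-d1) = 0.29773450; N(-d2) = 0.35273004
P = 25.7400 * 0.99916735 * 0.35273004 - 27.5700 * 1.00000000 * 0.29773450 = 0.8632

Answer: Price = 0.8632
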